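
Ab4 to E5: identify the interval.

A5

A to E spans five letter names (A-B-C-D-E): a fifth.
Ab4 to E5 spans 8 semitones — one semitone wider than the perfect fifth (7) — giving an augmented fifth.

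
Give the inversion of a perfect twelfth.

First reduce the compound perfect twelfth to its simple form, a perfect fifth.
Inverted interval numbers add to nine, so a fifth pairs with a fourth (5 + 4 = 9).
And perfect stays perfect under inversion, so we get a perfect fourth.

P4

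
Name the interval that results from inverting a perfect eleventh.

perfect 5th

First reduce the compound perfect eleventh to its simple form, a perfect fourth.
Inverted interval numbers add to nine, so a fourth pairs with a fifth (4 + 5 = 9).
Quality inverts too: perfect stays perfect. That makes the inversion a perfect fifth.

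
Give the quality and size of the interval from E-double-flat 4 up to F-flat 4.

M2

E to F spans two letter names (E-F): a second.
Ebb4 to Fb4 is 2 semitones, matching the major second exactly, so the quality is major.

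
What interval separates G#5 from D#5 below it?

Descending from G#5 to D#5 is the same interval as ascending D#5 to G#5.
D to G spans four letter names (D-E-F-G) — that makes it a fourth of some quality.
D#5 to G#5 is 5 semitones, matching the perfect fourth exactly, so the quality is perfect.

perfect fourth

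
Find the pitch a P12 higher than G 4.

Counting five letter names plus an octave up from G lands on D.
Moving 19 semitones up from G4 (the size of a perfect twelfth) reaches D6.

D 6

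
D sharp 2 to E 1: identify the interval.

Descending from D#2 to E1 is the same interval as ascending E1 to D#2.
E to D spans seven letter names (E-F-G-A-B-C-D): a seventh.
The major seventh spans 11 semitones, and E1 to D#2 is exactly 11 semitones — so this is a major seventh.

major seventh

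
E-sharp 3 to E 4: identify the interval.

diminished 8th

E to E is the same letter name, plus an octave — that makes it an octave of some quality.
The perfect octave is 12 semitones; here we have 11, one semitone narrower: diminished.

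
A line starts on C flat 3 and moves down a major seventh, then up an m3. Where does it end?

A major seventh down from Cb3 is Dbb2.
Up a minor third from Dbb2: Fbb2 (3 semitones up).

F double-flat 2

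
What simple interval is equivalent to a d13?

Take out an octave (7 from the number): 13 − 7 = 6.
So a diminished thirteenth is an octave plus a diminished sixth. The quality is unchanged.

d6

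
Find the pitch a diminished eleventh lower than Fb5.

C4

Four letters down from F (plus an octave) reaches C.
A diminished eleventh is 16 semitones; 16 semitones down from Fb5 gives C4.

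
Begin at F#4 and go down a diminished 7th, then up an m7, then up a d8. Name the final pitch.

F#5

F#4 down a diminished seventh → G##3 (9 semitones).
G##3 up a minor seventh → F##4 (10 semitones).
Up a diminished octave from F##4: F#5 (11 semitones up).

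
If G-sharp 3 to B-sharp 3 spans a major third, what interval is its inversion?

Interval numbers invert to sum to nine: 3 + 6 = 9, so a third inverts to a sixth.
The quality also flips — major becomes minor — giving a minor sixth.

minor 6th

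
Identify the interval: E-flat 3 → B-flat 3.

E to B spans five letter names (E-F-G-A-B), so the interval is some kind of fifth.
Eb3 to Bb3 is 7 semitones, matching the perfect fifth exactly, so the quality is perfect.

P5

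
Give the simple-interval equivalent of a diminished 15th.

Take out an octave (7 from the number): 15 − 7 = 8.
Quality carries through unchanged, so the simple form is a diminished octave.

diminished octave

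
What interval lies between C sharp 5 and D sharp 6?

C to D spans two letter names (C-D), plus an octave, so the interval is some kind of ninth.
Counting semitones, C#5→D#6 is 14, which is the major ninth.
(Equivalently, a compound major second: a major second plus an octave.)

M9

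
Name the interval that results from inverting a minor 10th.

First reduce the compound minor tenth to its simple form, a minor third.
Inverted interval numbers add to nine, so a third pairs with a sixth (3 + 6 = 9).
Quality inverts too: minor becomes major. That makes the inversion a major sixth.

major 6th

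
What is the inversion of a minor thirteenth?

First reduce the compound minor thirteenth to its simple form, a minor sixth.
The rule of nine gives the new number: 9 − 6 = 3, so a sixth becomes a third.
And minor becomes major under inversion, so we get a major third.

M3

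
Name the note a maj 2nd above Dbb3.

The second takes the letter from D up to E.
A major second is 2 semitones; 2 semitones up from Dbb3 gives Ebb3.

Ebb3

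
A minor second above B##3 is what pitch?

Counting two letter names up from B lands on C.
A minor second spans 1 semitone, so from B##3 the target pitch is C##4.

C##4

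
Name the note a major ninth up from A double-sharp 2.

B double-sharp 3

Counting two letter names plus an octave up from A lands on B.
A major ninth spans 14 semitones, so from A##2 the target pitch is B##3.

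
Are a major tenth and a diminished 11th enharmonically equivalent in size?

Both span 16 semitones: a major tenth and a diminished eleventh are the same chromatic distance.

Yes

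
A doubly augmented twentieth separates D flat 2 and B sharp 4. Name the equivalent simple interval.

Each octave removed subtracts seven from the number: 20 − 14 = 6.
That makes a doubly augmented twentieth a compound doubly augmented sixth — 2 octaves plus a doubly augmented sixth.

doubly augmented sixth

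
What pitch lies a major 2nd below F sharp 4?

Two letter names down from F: E.
A major second spans 2 semitones, so from F#4 the target pitch is E4.

E 4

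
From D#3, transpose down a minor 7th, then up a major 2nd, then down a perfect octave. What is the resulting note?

Down a minor seventh from D#3: E#2 (10 semitones down).
A major second up from E#2 is F##2.
A perfect octave down from F##2 is F##1.

F##1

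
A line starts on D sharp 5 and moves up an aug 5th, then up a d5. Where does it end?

E sharp 6

An augmented fifth up from D#5 is A##5.
A##5 up a diminished fifth → E#6 (6 semitones).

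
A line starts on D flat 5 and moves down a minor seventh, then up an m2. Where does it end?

F flat 4

A minor seventh down from Db5 is Eb4.
A minor second up from Eb4 is Fb4.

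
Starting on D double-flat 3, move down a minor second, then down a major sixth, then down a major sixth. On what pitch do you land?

Dbb3 down a minor second → Cb3 (1 semitone).
A major sixth down from Cb3 is Ebb2.
Down a major sixth from Ebb2: Gbb1 (9 semitones down).

G double-flat 1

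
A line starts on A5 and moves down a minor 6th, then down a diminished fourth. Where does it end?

A5 down a minor sixth → C#5 (8 semitones).
Down a diminished fourth from C#5: G##4 (4 semitones down).

G##4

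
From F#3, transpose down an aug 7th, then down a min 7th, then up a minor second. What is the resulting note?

Bbb1

An augmented seventh down from F#3 is Gb2.
A minor seventh down from Gb2 is Ab1.
Ab1 up a minor second → Bbb1 (1 semitone).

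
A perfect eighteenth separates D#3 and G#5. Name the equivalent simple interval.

perfect 4th

Each octave removed subtracts seven from the number: 18 − 14 = 4.
So a perfect eighteenth is 2 octaves plus a perfect fourth. The quality is unchanged.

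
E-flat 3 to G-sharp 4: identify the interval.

augmented tenth

E to G spans three letter names (E-F-G), plus an octave: a tenth.
The major tenth is 16 semitones; here we have 17, one semitone wider: augmented.
(Equivalently, a compound augmented third: an augmented third plus an octave.)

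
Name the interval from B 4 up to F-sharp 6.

B to F spans five letter names (B-C-D-E-F), plus an octave — that makes it a twelfth of some quality.
B4 to F#6 is 19 semitones, matching the perfect twelfth exactly, so the quality is perfect.
(Equivalently, a compound perfect fifth: a perfect fifth plus an octave.)

perfect twelfth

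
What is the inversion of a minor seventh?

major second

The rule of nine gives the new number: 9 − 7 = 2, so a seventh becomes a second.
And minor becomes major under inversion, so we get a major second.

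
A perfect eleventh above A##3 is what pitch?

Counting four letter names plus an octave up from A lands on D.
Moving 17 semitones up from A##3 (the size of a perfect eleventh) reaches D##5.

D##5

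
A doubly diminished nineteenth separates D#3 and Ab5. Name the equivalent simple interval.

Take out 2 octaves (14 from the number): 19 − 14 = 5.
So a doubly diminished nineteenth is 2 octaves plus a doubly diminished fifth. The quality is unchanged.

doubly diminished fifth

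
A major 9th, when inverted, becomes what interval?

First reduce the compound major ninth to its simple form, a major second.
The rule of nine gives the new number: 9 − 2 = 7, so a second becomes a seventh.
Quality inverts too: major becomes minor. That makes the inversion a minor seventh.

m7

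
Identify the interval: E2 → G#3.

E to G spans three letter names (E-F-G), plus an octave, so the interval is some kind of tenth.
The major tenth spans 16 semitones, and E2 to G#3 is exactly 16 semitones — so this is a major tenth.
(Equivalently, a compound major third: a major third plus an octave.)

major tenth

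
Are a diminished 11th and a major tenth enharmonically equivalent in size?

Yes

Both span 16 semitones: a diminished eleventh and a major tenth are the same chromatic distance.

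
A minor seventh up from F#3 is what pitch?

The seventh takes the letter from F up to E.
A minor seventh is 10 semitones; 10 semitones up from F#3 gives E4.

E4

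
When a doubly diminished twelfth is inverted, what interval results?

doubly augmented fourth

First reduce the compound doubly diminished twelfth to its simple form, a doubly diminished fifth.
Interval numbers invert to sum to nine: 5 + 4 = 9, so a fifth inverts to a fourth.
And doubly diminished becomes doubly augmented under inversion, so we get a doubly augmented fourth.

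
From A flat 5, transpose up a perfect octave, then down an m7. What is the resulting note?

B flat 5

Ab5 up a perfect octave → Ab6 (12 semitones).
A minor seventh down from Ab6 is Bb5.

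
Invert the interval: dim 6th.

The rule of nine gives the new number: 9 − 6 = 3, so a sixth becomes a third.
Quality inverts too: diminished becomes augmented. That makes the inversion an augmented third.

A3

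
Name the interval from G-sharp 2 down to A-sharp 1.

minor 7th

Descending from G#2 to A#1 is the same interval as ascending A#1 to G#2.
A to G spans seven letter names (A-B-C-D-E-F-G), so the interval is some kind of seventh.
At 10 semitones, A#1→G#2 falls one short of a major seventh: minor.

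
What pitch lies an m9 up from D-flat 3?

The ninth's letter: D up two letter names plus an octave → E.
Moving 13 semitones up from Db3 (the size of a minor ninth) reaches Ebb4.

E-double-flat 4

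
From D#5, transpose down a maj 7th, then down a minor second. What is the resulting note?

D#4

Down a major seventh from D#5: E4 (11 semitones down).
A minor second down from E4 is D#4.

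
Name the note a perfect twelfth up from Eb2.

Bb3

Counting five letter names plus an octave up from E lands on B.
A perfect twelfth spans 19 semitones, so from Eb2 the target pitch is Bb3.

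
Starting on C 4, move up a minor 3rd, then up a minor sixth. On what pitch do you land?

Up a minor third from C4: Eb4 (3 semitones up).
A minor sixth up from Eb4 is Cb5.

C flat 5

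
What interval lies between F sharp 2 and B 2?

F to B spans four letter names (F-G-A-B) — that makes it a fourth of some quality.
Counting semitones, F#2→B2 is 5, which is the perfect fourth.

perfect 4th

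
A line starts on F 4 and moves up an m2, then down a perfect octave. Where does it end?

Up a minor second from F4: Gb4 (1 semitone up).
A perfect octave down from Gb4 is Gb3.

G flat 3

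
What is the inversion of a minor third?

M6

The rule of nine gives the new number: 9 − 3 = 6, so a third becomes a sixth.
Quality inverts too: minor becomes major. That makes the inversion a major sixth.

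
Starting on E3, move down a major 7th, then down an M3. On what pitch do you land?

Db2

Down a major seventh from E3: F2 (11 semitones down).
Down a major third from F2: Db2 (4 semitones down).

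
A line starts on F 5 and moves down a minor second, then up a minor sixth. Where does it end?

A minor second down from F5 is E5.
E5 up a minor sixth → C6 (8 semitones).

C 6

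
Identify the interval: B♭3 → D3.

m6

Descending from Bb3 to D3 is the same interval as ascending D3 to Bb3.
D to B spans six letter names (D-E-F-G-A-B): a sixth.
D3 to Bb3 is 8 semitones, a half step short of the major sixth (9), so this is minor.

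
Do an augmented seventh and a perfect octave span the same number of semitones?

An augmented seventh = 12 semitones = a perfect octave; enharmonically equal.

Yes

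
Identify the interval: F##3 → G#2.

Descending from F##3 to G#2 is the same interval as ascending G#2 to F##3.
G to F spans seven letter names (G-A-B-C-D-E-F) — that makes it a seventh of some quality.
The major seventh spans 11 semitones, and G#2 to F##3 is exactly 11 semitones — so this is a major seventh.

M7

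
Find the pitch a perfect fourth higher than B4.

E5

Four letter names up from B: E.
A perfect fourth spans 5 semitones, so from B4 the target pitch is E5.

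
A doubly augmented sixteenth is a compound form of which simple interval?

Each octave removed subtracts seven from the number: 16 − 14 = 2.
Quality carries through unchanged, so the simple form is a doubly augmented second.

AA2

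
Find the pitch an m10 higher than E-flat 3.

Counting three letter names plus an octave up from E lands on G.
A minor tenth is 15 semitones; 15 semitones up from Eb3 gives Gb4.

G-flat 4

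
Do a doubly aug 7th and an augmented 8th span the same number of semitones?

A doubly augmented seventh spans 13 semitones, and an augmented octave also spans 13 semitones — they're enharmonic.

Yes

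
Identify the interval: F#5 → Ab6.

F to A spans three letter names (F-G-A), plus an octave, so the interval is some kind of tenth.
A major tenth would be 16 semitones; F#5 to Ab6 is 14, two semitones narrower, so the interval is diminished.
(Equivalently, a compound diminished third: a diminished third plus an octave.)

diminished tenth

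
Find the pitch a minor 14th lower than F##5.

G##3

The fourteenth's letter: F down seven letter names plus an octave → G.
A minor fourteenth is 22 semitones; 22 semitones down from F##5 gives G##3.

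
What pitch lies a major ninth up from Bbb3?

Counting two letter names plus an octave up from B lands on C.
A major ninth is 14 semitones; 14 semitones up from Bbb3 gives Cb5.

Cb5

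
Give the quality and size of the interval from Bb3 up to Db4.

minor 3rd

B to D spans three letter names (B-C-D), so the interval is some kind of third.
At 3 semitones, Bb3→Db4 falls one short of a major third: minor.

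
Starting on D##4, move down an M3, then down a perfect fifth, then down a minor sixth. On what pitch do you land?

Down a major third from D##4: B#3 (4 semitones down).
Down a perfect fifth from B#3: E#3 (7 semitones down).
A minor sixth down from E#3 is G##2.

G##2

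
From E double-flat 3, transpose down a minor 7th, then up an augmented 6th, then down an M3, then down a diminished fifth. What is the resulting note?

Ebb3 down a minor seventh → Fb2 (10 semitones).
Fb2 up an augmented sixth → D3 (10 semitones).
D3 down a major third → Bb2 (4 semitones).
A diminished fifth down from Bb2 is E2.

E 2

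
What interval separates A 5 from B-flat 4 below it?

major 7th

Descending from A5 to Bb4 is the same interval as ascending Bb4 to A5.
B to A spans seven letter names (B-C-D-E-F-G-A) — that makes it a seventh of some quality.
Bb4 to A5 is 11 semitones, matching the major seventh exactly, so the quality is major.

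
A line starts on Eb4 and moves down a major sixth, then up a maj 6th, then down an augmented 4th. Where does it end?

Eb4 down a major sixth → Gb3 (9 semitones).
Up a major sixth from Gb3: Eb4 (9 semitones up).
Down an augmented fourth from Eb4: Bbb3 (6 semitones down).

Bbb3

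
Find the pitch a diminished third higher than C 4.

E-double-flat 4

Counting three letter names up from C lands on E.
A diminished third spans 2 semitones, so from C4 the target pitch is Ebb4.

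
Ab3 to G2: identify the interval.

Descending from Ab3 to G2 is the same interval as ascending G2 to Ab3.
G to A spans two letter names (G-A), plus an octave — that makes it a ninth of some quality.
G2 to Ab3 is 13 semitones, a half step short of the major ninth (14), so this is minor.
(Equivalently, a compound minor second: a minor second plus an octave.)

minor ninth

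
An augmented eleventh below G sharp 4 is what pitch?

D 3

Counting four letter names plus an octave down from G lands on D.
An augmented eleventh is 18 semitones; 18 semitones down from G#4 gives D3.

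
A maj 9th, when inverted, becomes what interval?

m7

First reduce the compound major ninth to its simple form, a major second.
Inverted interval numbers add to nine, so a second pairs with a seventh (2 + 7 = 9).
Quality inverts too: major becomes minor. That makes the inversion a minor seventh.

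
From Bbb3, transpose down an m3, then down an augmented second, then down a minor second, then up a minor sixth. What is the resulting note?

A minor third down from Bbb3 is Gb3.
Down an augmented second from Gb3: Fbb3 (3 semitones down).
A minor second down from Fbb3 is Ebb3.
Up a minor sixth from Ebb3: Cbb4 (8 semitones up).

Cbb4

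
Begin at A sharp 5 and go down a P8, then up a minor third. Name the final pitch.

A perfect octave down from A#5 is A#4.
A#4 up a minor third → C#5 (3 semitones).

C sharp 5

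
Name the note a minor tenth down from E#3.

C##2

Three letters down from E (plus an octave) reaches C.
Moving 15 semitones down from E#3 (the size of a minor tenth) reaches C##2.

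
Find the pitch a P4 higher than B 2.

Counting four letter names up from B lands on E.
A perfect fourth spans 5 semitones, so from B2 the target pitch is E3.

E 3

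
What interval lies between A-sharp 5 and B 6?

minor 9th

A to B spans two letter names (A-B), plus an octave, so the interval is some kind of ninth.
A major ninth would be 14 semitones, but A#5 to B6 is 13 — one semitone narrower, making it a minor ninth.
(Equivalently, a compound minor second: a minor second plus an octave.)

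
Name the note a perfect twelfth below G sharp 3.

Counting five letter names plus an octave down from G lands on C.
A perfect twelfth spans 19 semitones, so from G#3 the target pitch is C#2.

C sharp 2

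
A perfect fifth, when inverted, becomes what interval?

The rule of nine gives the new number: 9 − 5 = 4, so a fifth becomes a fourth.
And perfect stays perfect under inversion, so we get a perfect fourth.

perfect 4th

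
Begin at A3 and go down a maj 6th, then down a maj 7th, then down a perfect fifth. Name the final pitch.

Gb1

A major sixth down from A3 is C3.
Down a major seventh from C3: Db2 (11 semitones down).
Db2 down a perfect fifth → Gb1 (7 semitones).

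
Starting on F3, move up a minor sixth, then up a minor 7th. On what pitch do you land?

Cb5

A minor sixth up from F3 is Db4.
A minor seventh up from Db4 is Cb5.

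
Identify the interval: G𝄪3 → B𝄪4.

major tenth

G to B spans three letter names (G-A-B), plus an octave: a tenth.
G##3 to B##4 is 16 semitones, matching the major tenth exactly, so the quality is major.
(Equivalently, a compound major third: a major third plus an octave.)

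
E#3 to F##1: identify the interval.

Descending from E#3 to F##1 is the same interval as ascending F##1 to E#3.
F to E spans seven letter names (F-G-A-B-C-D-E), plus an octave: a fourteenth.
At 22 semitones, F##1→E#3 falls one short of a major fourteenth: minor.
(Equivalently, a compound minor seventh: a minor seventh plus an octave.)

minor fourteenth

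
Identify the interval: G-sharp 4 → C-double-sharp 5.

G to C spans four letter names (G-A-B-C): a fourth.
A perfect fourth would be 5 semitones; G#4 to C##5 is 6, one semitone wider, so the interval is augmented.

augmented fourth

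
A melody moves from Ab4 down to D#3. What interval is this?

doubly diminished 12th

Descending from Ab4 to D#3 is the same interval as ascending D#3 to Ab4.
D to A spans five letter names (D-E-F-G-A), plus an octave — that makes it a twelfth of some quality.
The perfect twelfth is 19 semitones; here we have 17, two semitones narrower: doubly diminished.
(Equivalently, a compound doubly diminished fifth: a doubly diminished fifth plus an octave.)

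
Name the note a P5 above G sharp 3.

Five letter names up from G: D.
Moving 7 semitones up from G#3 (the size of a perfect fifth) reaches D#4.

D sharp 4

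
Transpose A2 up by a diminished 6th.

Counting six letter names up from A lands on F.
A diminished sixth spans 7 semitones, so from A2 the target pitch is Fb3.

Fb3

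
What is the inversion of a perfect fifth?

Inverted interval numbers add to nine, so a fifth pairs with a fourth (5 + 4 = 9).
Quality inverts too: perfect stays perfect. That makes the inversion a perfect fourth.

perfect fourth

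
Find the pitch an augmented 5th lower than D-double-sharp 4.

The fifth takes the letter from D down to G.
An augmented fifth spans 8 semitones, so from D##4 the target pitch is G#3.

G-sharp 3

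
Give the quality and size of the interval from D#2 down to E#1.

Descending from D#2 to E#1 is the same interval as ascending E#1 to D#2.
E to D spans seven letter names (E-F-G-A-B-C-D): a seventh.
At 10 semitones, E#1→D#2 falls one short of a major seventh: minor.

minor seventh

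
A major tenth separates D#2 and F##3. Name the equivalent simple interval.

Subtracting seven from the interval number removes an octave: 10 − 7 = 3.
Quality carries through unchanged, so the simple form is a major third.

major 3rd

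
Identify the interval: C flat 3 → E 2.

Descending from Cb3 to E2 is the same interval as ascending E2 to Cb3.
E to C spans six letter names (E-F-G-A-B-C), so the interval is some kind of sixth.
The major sixth is 9 semitones; here we have 7, two semitones narrower: diminished.

diminished sixth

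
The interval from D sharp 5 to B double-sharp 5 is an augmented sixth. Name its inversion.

diminished 3rd

The rule of nine gives the new number: 9 − 6 = 3, so a sixth becomes a third.
The quality also flips — augmented becomes diminished — giving a diminished third.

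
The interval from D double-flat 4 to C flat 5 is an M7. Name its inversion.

minor 2nd

Interval numbers invert to sum to nine: 7 + 2 = 9, so a seventh inverts to a second.
And major becomes minor under inversion, so we get a minor second.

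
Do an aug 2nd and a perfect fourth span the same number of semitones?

An augmented second is 3 semitones but a perfect fourth is 5 semitones — different sizes.

No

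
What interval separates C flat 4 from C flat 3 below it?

Descending from Cb4 to Cb3 is the same interval as ascending Cb3 to Cb4.
C to C is the same letter name, plus an octave — that makes it an octave of some quality.
The perfect octave spans 12 semitones, and Cb3 to Cb4 is exactly 12 semitones — so this is a perfect octave.

perfect octave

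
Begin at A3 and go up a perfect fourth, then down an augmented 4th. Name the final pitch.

Up a perfect fourth from A3: D4 (5 semitones up).
Down an augmented fourth from D4: Ab3 (6 semitones down).

Ab3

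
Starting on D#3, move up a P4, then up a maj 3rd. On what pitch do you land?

B#3

Up a perfect fourth from D#3: G#3 (5 semitones up).
Up a major third from G#3: B#3 (4 semitones up).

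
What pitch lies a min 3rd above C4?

Eb4

Three letter names up from C: E.
A minor third spans 3 semitones, so from C4 the target pitch is Eb4.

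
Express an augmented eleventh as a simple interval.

Take out an octave (7 from the number): 11 − 7 = 4.
So an augmented eleventh is an octave plus an augmented fourth. The quality is unchanged.

augmented fourth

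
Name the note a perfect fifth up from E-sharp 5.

The fifth takes the letter from E up to B.
A perfect fifth is 7 semitones; 7 semitones up from E#5 gives B#5.

B-sharp 5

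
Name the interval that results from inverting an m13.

First reduce the compound minor thirteenth to its simple form, a minor sixth.
Inverted interval numbers add to nine, so a sixth pairs with a third (6 + 3 = 9).
And minor becomes major under inversion, so we get a major third.

major 3rd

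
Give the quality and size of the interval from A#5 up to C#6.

minor 3rd

A to C spans three letter names (A-B-C) — that makes it a third of some quality.
A major third would be 4 semitones, but A#5 to C#6 is 3 — one semitone narrower, making it a minor third.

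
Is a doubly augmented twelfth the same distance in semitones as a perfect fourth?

No

A doubly augmented twelfth spans 21 semitones; a perfect fourth spans 5 semitones. They differ by 16.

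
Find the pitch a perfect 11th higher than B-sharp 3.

E-sharp 5

The eleventh's letter: B up four letter names plus an octave → E.
A perfect eleventh is 17 semitones; 17 semitones up from B#3 gives E#5.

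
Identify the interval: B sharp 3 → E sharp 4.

B to E spans four letter names (B-C-D-E): a fourth.
B#3 to E#4 is 5 semitones, matching the perfect fourth exactly, so the quality is perfect.

perfect fourth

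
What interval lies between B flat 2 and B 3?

B to B is the same letter name, plus an octave: an octave.
Bb2 to B3 spans 13 semitones — one semitone wider than the perfect octave (12) — giving an augmented octave.

augmented octave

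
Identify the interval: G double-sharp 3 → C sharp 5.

G to C spans four letter names (G-A-B-C), plus an octave — that makes it an eleventh of some quality.
A perfect eleventh would be 17 semitones; G##3 to C#5 is 16, one semitone narrower, so the interval is diminished.
(Equivalently, a compound diminished fourth: a diminished fourth plus an octave.)

d11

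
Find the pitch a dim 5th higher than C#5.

G5

Counting five letter names up from C lands on G.
A diminished fifth spans 6 semitones, so from C#5 the target pitch is G5.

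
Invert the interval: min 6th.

Inverted interval numbers add to nine, so a sixth pairs with a third (6 + 3 = 9).
Quality inverts too: minor becomes major. That makes the inversion a major third.

major 3rd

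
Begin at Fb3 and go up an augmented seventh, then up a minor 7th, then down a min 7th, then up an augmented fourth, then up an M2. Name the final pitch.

Up an augmented seventh from Fb3: E4 (12 semitones up).
A minor seventh up from E4 is D5.
D5 down a minor seventh → E4 (10 semitones).
An augmented fourth up from E4 is A#4.
Up a major second from A#4: B#4 (2 semitones up).

B#4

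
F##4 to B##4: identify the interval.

F to B spans four letter names (F-G-A-B), so the interval is some kind of fourth.
F##4 to B##4 spans 6 semitones — one semitone wider than the perfect fourth (5) — giving an augmented fourth.

A4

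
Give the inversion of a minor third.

Inverted interval numbers add to nine, so a third pairs with a sixth (3 + 6 = 9).
And minor becomes major under inversion, so we get a major sixth.

M6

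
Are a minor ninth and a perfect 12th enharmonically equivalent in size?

A minor ninth spans 13 semitones; a perfect twelfth spans 19 semitones. They differ by 6.

No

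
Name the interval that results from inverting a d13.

A3

First reduce the compound diminished thirteenth to its simple form, a diminished sixth.
Interval numbers invert to sum to nine: 6 + 3 = 9, so a sixth inverts to a third.
And diminished becomes augmented under inversion, so we get an augmented third.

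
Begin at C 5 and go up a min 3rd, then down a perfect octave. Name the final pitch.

E flat 4

C5 up a minor third → Eb5 (3 semitones).
Down a perfect octave from Eb5: Eb4 (12 semitones down).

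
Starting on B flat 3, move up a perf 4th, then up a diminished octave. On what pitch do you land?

E double-flat 5

Up a perfect fourth from Bb3: Eb4 (5 semitones up).
A diminished octave up from Eb4 is Ebb5.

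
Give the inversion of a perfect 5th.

P4

Inverted interval numbers add to nine, so a fifth pairs with a fourth (5 + 4 = 9).
The quality also flips — perfect stays perfect — giving a perfect fourth.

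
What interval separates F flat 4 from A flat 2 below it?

Descending from Fb4 to Ab2 is the same interval as ascending Ab2 to Fb4.
A to F spans six letter names (A-B-C-D-E-F), plus an octave, so the interval is some kind of thirteenth.
Ab2 to Fb4 is 20 semitones, a half step short of the major thirteenth (21), so this is minor.
(Equivalently, a compound minor sixth: a minor sixth plus an octave.)

minor thirteenth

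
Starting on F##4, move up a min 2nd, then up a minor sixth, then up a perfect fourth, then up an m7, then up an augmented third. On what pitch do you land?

B#6

A minor second up from F##4 is G#4.
G#4 up a minor sixth → E5 (8 semitones).
A perfect fourth up from E5 is A5.
A minor seventh up from A5 is G6.
Up an augmented third from G6: B#6 (5 semitones up).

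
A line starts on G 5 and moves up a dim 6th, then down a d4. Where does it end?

A diminished sixth up from G5 is Ebb6.
A diminished fourth down from Ebb6 is Bb5.

B flat 5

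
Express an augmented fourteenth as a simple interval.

augmented seventh

Each octave removed subtracts seven from the number: 14 − 7 = 7.
Quality carries through unchanged, so the simple form is an augmented seventh.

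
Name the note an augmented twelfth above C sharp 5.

G double-sharp 6

Five letters up from C (plus an octave) reaches G.
An augmented twelfth is 20 semitones; 20 semitones up from C#5 gives G##6.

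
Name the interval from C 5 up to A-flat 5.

C to A spans six letter names (C-D-E-F-G-A) — that makes it a sixth of some quality.
C5 to Ab5 is 8 semitones, a half step short of the major sixth (9), so this is minor.

minor 6th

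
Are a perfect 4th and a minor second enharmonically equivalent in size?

A perfect fourth spans 5 semitones; a minor second spans 1 semitone. They differ by 4.

No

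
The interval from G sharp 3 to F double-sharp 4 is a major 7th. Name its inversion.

minor 2nd

Interval numbers invert to sum to nine: 7 + 2 = 9, so a seventh inverts to a second.
The quality also flips — major becomes minor — giving a minor second.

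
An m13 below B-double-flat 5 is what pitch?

The thirteenth's letter: B down six letter names plus an octave → D.
Moving 20 semitones down from Bbb5 (the size of a minor thirteenth) reaches Db4.

D-flat 4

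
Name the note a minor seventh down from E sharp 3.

F double-sharp 2

Counting seven letter names down from E lands on F.
A minor seventh is 10 semitones; 10 semitones down from E#3 gives F##2.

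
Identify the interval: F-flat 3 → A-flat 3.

major 3rd

F to A spans three letter names (F-G-A) — that makes it a third of some quality.
Fb3 to Ab3 is 4 semitones, matching the major third exactly, so the quality is major.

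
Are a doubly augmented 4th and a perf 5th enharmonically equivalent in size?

Yes

A doubly augmented fourth spans 7 semitones, and a perfect fifth also spans 7 semitones — they're enharmonic.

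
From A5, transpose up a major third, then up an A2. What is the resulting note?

D##6

Up a major third from A5: C#6 (4 semitones up).
Up an augmented second from C#6: D##6 (3 semitones up).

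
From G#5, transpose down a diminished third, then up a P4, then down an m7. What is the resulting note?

B##4

G#5 down a diminished third → E##5 (2 semitones).
Up a perfect fourth from E##5: A##5 (5 semitones up).
A##5 down a minor seventh → B##4 (10 semitones).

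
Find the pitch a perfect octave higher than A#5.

A#6

For an octave the letter name doesn't change: still A, an octave up.
A perfect octave spans 12 semitones, so from A#5 the target pitch is A#6.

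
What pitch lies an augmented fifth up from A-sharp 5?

E-double-sharp 6

Counting five letter names up from A lands on E.
Moving 8 semitones up from A#5 (the size of an augmented fifth) reaches E##6.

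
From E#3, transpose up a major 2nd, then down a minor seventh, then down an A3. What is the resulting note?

E2

E#3 up a major second → F##3 (2 semitones).
F##3 down a minor seventh → G##2 (10 semitones).
G##2 down an augmented third → E2 (5 semitones).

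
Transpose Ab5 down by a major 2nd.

Gb5

The second takes the letter from A down to G.
A major second spans 2 semitones, so from Ab5 the target pitch is Gb5.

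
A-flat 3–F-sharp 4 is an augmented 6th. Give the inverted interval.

The rule of nine gives the new number: 9 − 6 = 3, so a sixth becomes a third.
The quality also flips — augmented becomes diminished — giving a diminished third.

diminished third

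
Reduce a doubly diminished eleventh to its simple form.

doubly diminished fourth

Subtracting seven from the interval number removes an octave: 11 − 7 = 4.
So a doubly diminished eleventh is an octave plus a doubly diminished fourth. The quality is unchanged.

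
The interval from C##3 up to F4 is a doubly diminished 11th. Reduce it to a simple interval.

dd4

Take out an octave (7 from the number): 11 − 7 = 4.
So a doubly diminished eleventh is an octave plus a doubly diminished fourth. The quality is unchanged.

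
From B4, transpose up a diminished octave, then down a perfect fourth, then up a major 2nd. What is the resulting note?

G5

Up a diminished octave from B4: Bb5 (11 semitones up).
A perfect fourth down from Bb5 is F5.
F5 up a major second → G5 (2 semitones).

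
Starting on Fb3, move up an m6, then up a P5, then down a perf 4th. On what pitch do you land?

Up a minor sixth from Fb3: Dbb4 (8 semitones up).
Dbb4 up a perfect fifth → Abb4 (7 semitones).
Down a perfect fourth from Abb4: Ebb4 (5 semitones down).

Ebb4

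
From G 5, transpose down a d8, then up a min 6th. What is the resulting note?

G5 down a diminished octave → G#4 (11 semitones).
A minor sixth up from G#4 is E5.

E 5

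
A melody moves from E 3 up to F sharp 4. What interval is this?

major ninth

E to F spans two letter names (E-F), plus an octave — that makes it a ninth of some quality.
E3 to F#4 is 14 semitones, matching the major ninth exactly, so the quality is major.
(Equivalently, a compound major second: a major second plus an octave.)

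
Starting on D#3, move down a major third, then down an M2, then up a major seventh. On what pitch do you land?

A major third down from D#3 is B2.
Down a major second from B2: A2 (2 semitones down).
A2 up a major seventh → G#3 (11 semitones).

G#3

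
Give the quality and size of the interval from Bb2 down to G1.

minor tenth

Descending from Bb2 to G1 is the same interval as ascending G1 to Bb2.
G to B spans three letter names (G-A-B), plus an octave, so the interval is some kind of tenth.
At 15 semitones, G1→Bb2 falls one short of a major tenth: minor.
(Equivalently, a compound minor third: a minor third plus an octave.)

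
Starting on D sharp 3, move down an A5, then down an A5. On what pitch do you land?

An augmented fifth down from D#3 is G2.
G2 down an augmented fifth → Cb2 (8 semitones).

C flat 2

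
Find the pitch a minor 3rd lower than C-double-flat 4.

Three letter names down from C: A.
Moving 3 semitones down from Cbb4 (the size of a minor third) reaches Abb3.

A-double-flat 3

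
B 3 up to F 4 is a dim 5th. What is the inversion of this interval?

Inverted interval numbers add to nine, so a fifth pairs with a fourth (5 + 4 = 9).
The quality also flips — diminished becomes augmented — giving an augmented fourth.

A4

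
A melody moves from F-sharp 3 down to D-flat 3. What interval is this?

augmented 3rd

Descending from F#3 to Db3 is the same interval as ascending Db3 to F#3.
D to F spans three letter names (D-E-F), so the interval is some kind of third.
A major third would be 4 semitones; Db3 to F#3 is 5, one semitone wider, so the interval is augmented.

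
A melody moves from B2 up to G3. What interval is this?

B to G spans six letter names (B-C-D-E-F-G) — that makes it a sixth of some quality.
B2 to G3 is 8 semitones, a half step short of the major sixth (9), so this is minor.

minor sixth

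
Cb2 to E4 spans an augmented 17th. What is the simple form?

Each octave removed subtracts seven from the number: 17 − 14 = 3.
So an augmented seventeenth is 2 octaves plus an augmented third. The quality is unchanged.

augmented 3rd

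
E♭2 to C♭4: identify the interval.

minor 13th

E to C spans six letter names (E-F-G-A-B-C), plus an octave: a thirteenth.
Eb2 to Cb4 is 20 semitones, a half step short of the major thirteenth (21), so this is minor.
(Equivalently, a compound minor sixth: a minor sixth plus an octave.)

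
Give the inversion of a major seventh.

Interval numbers invert to sum to nine: 7 + 2 = 9, so a seventh inverts to a second.
The quality also flips — major becomes minor — giving a minor second.

minor second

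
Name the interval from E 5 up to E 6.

E to E is the same letter name, plus an octave, so the interval is some kind of octave.
E5 to E6 is 12 semitones, matching the perfect octave exactly, so the quality is perfect.

perfect 8th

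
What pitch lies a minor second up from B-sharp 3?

Counting two letter names up from B lands on C.
Moving 1 semitone up from B#3 (the size of a minor second) reaches C#4.

C-sharp 4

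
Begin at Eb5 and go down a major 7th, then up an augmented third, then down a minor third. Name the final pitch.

F#4

A major seventh down from Eb5 is Fb4.
Up an augmented third from Fb4: A4 (5 semitones up).
A4 down a minor third → F#4 (3 semitones).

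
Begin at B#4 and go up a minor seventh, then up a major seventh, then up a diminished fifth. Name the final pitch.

A minor seventh up from B#4 is A#5.
A major seventh up from A#5 is G##6.
G##6 up a diminished fifth → D#7 (6 semitones).

D#7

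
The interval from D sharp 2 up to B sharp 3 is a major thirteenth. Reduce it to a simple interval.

Take out an octave (7 from the number): 13 − 7 = 6.
So a major thirteenth is an octave plus a major sixth. The quality is unchanged.

M6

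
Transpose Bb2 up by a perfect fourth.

The fourth takes the letter from B up to E.
Moving 5 semitones up from Bb2 (the size of a perfect fourth) reaches Eb3.

Eb3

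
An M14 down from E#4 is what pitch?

F#2

Seven letters down from E (plus an octave) reaches F.
A major fourteenth is 23 semitones; 23 semitones down from E#4 gives F#2.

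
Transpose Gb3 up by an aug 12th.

D5

The twelfth's letter: G up five letter names plus an octave → D.
An augmented twelfth spans 20 semitones, so from Gb3 the target pitch is D5.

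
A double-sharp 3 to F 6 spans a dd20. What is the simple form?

doubly diminished sixth

Subtracting seven from the interval number removes an octave: 20 − 14 = 6.
So a doubly diminished twentieth is 2 octaves plus a doubly diminished sixth. The quality is unchanged.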